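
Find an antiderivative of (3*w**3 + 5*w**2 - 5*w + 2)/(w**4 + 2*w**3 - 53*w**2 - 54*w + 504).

Factor the denominator: (w - 6)*(w - 3)*(w + 4)*(w + 7).
Partial-fraction decomposition: 249/(130*(w + 7)) - 3/(7*(w + 4)) - 113/(210*(w - 3)) + 80/(39*(w - 6)).
Integrate each term: A/(w−a) contributes A·log|w−a|.

80*log(w - 6)/39 - 113*log(w - 3)/210 - 3*log(w + 4)/7 + 249*log(w + 7)/130 + C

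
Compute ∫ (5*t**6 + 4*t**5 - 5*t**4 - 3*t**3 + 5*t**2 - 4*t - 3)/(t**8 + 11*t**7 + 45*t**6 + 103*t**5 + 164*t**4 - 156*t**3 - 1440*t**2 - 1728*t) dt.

log(t)/576 + 353*log(t - 2)/18720 + 161*log(t + 2)/416 - 89*log(t + 3)/10 + 2973619*log(t + 4)/360000 + 33979*log(t**2 + 9)/292500 - 12149*atan(t/3)/48750 - 15389/(1200*t + 4800) + C

Factor the denominator: t*(t - 2)*(t + 2)*(t + 3)*(t + 4)**2*(t**2 + 9).
Partial-fraction decomposition: (33979*t - 109341)/(146250*(t**2 + 9)) + 2973619/(360000*(t + 4)) + 15389/(1200*(t + 4)**2) - 89/(10*(t + 3)) + 161/(416*(t + 2)) + 353/(18720*(t - 2)) + 1/(576*t).
Integrate each term; A/(t−a) gives A·log|t−a|; the (Bt+D)/(t²+p²) term gives a log and an atan.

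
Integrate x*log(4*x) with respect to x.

x**2*(log(x) + 2*log(2))/2 - x**2/4 + C

Use integration by parts with u = log(4*x), dv = x dx.
Then du = 1/x dx and v = x**2/2.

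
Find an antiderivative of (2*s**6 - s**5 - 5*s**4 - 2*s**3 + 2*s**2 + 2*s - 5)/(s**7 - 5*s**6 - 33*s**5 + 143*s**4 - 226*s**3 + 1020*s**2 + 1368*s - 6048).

Factor the denominator: (s - 7)*(s - 4)*(s - 2)*(s + 2)*(s + 6)*(s**2 + 9).
Partial-fraction decomposition: (20327*s + 75183)/(169650*(s**2 + 9)) + 1463/(2880*(s + 6)) - 95/(11232*(s + 2)) + 7/(4160*(s - 2)) - 1159/(1800*(s - 4)) + 15839/(7830*(s - 7)).
Integrate each term; A/(s−a) gives A·log|s−a|; the (Bs+D)/(s²+p²) term gives a log and an atan.

15839*log(s - 7)/7830 - 1159*log(s - 4)/1800 + 7*log(s - 2)/4160 - 95*log(s + 2)/11232 + 1463*log(s + 6)/2880 + 20327*log(s**2 + 9)/339300 + 25061*atan(s/3)/169650 + C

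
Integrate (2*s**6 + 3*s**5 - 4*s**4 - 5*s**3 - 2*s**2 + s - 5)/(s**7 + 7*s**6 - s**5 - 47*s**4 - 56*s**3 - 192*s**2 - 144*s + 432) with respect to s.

427*log(s - 3)/1755 + log(s - 1)/84 - 7*log(s + 2)/480 - 257*log(s + 3)/468 + 65797*log(s + 6)/30240 + 69*log(s**2 + 4)/1040 - 189*atan(s/2)/1040 + C

Factor the denominator: (s - 3)*(s - 1)*(s + 2)*(s + 3)*(s + 6)*(s**2 + 4).
Partial-fraction decomposition: 3*(23*s - 63)/(520*(s**2 + 4)) + 65797/(30240*(s + 6)) - 257/(468*(s + 3)) - 7/(480*(s + 2)) + 1/(84*(s - 1)) + 427/(1755*(s - 3)).
Integrate each term; A/(s−a) gives A·log|s−a|; the (Bs+D)/(s²+p²) term gives a log and an atan.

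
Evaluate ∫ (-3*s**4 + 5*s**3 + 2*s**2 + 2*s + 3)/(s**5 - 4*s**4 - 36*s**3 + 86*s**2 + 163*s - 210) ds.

-199*log(s - 7)/96 + 81*log(s - 3)/320 + log(s - 1)/24 + log(s + 2)/5 - 91*log(s + 5)/64 + C

Factor the denominator: (s - 7)*(s - 3)*(s - 1)*(s + 2)*(s + 5).
Partial-fraction decomposition: -91/(64*(s + 5)) + 1/(5*(s + 2)) + 1/(24*(s - 1)) + 81/(320*(s - 3)) - 199/(96*(s - 7)).
Integrate each term: A/(s−a) contributes A·log|s−a|.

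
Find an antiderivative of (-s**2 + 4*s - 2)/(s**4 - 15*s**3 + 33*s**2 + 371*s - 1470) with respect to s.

179*log(s - 7)/144 - 14*log(s - 6)/11 + 47*log(s + 5)/1584 + 23/(12*s - 84) + C

Factor the denominator: (s - 7)**2*(s - 6)*(s + 5).
Partial-fraction decomposition: 47/(1584*(s + 5)) - 14/(11*(s - 6)) + 179/(144*(s - 7)) - 23/(12*(s - 7)**2).
Integrate each term; A/(s−a) gives A·log|s−a|; A/(s−a)² gives −A/(s−a).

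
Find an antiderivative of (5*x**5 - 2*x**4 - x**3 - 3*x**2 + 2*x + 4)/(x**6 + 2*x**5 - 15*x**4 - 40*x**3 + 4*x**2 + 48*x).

Factor the denominator: x*(x - 4)*(x - 1)*(x + 2)**2*(x + 3).
Partial-fraction decomposition: 197/(12*(x + 3)) - 233/(18*(x + 2)) + 49/(9*(x + 2)**2) - 5/(108*(x - 1)) + 161/(108*(x - 4)) + 1/(12*x).
Integrate each term; A/(x−a) gives A·log|x−a|; A/(x−a)² gives −A/(x−a).

log(x)/12 + 161*log(x - 4)/108 - 5*log(x - 1)/108 - 233*log(x + 2)/18 + 197*log(x + 3)/12 - 49/(9*x + 18) + C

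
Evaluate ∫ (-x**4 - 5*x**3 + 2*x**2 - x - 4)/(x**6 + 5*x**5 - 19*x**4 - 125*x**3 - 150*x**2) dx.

Factor the denominator: x**2*(x - 5)*(x + 2)*(x + 3)*(x + 5).
Partial-fraction decomposition: -17/(500*(x + 5)) + 71/(144*(x + 3)) - 5/(14*(x + 2)) - 1209/(14000*(x - 5)) - 7/(450*x) + 2/(75*x**2).
Integrate each term; A/(x−a) gives A·log|x−a|; A/(x−a)² gives −A/(x−a).

-7*log(x)/450 - 1209*log(x - 5)/14000 - 5*log(x + 2)/14 + 71*log(x + 3)/144 - 17*log(x + 5)/500 - 2/(75*x) + C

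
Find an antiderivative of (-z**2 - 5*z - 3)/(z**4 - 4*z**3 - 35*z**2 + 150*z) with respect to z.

Factor the denominator: z*(z - 5)**2*(z + 6).
Partial-fraction decomposition: 3/(242*(z + 6)) + 23/(3025*(z - 5)) - 53/(55*(z - 5)**2) - 1/(50*z).
Integrate each term; A/(z−a) gives A·log|z−a|; A/(z−a)² gives −A/(z−a).

-log(z)/50 + 23*log(z - 5)/3025 + 3*log(z + 6)/242 + 53/(55*z - 275) + C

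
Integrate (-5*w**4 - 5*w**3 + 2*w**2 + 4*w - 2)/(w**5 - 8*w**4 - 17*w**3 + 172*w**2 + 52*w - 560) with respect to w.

Factor the denominator: (w - 7)*(w - 5)*(w - 2)*(w + 2)*(w + 4).
Partial-fraction decomposition: -43/(54*(w + 4)) + 1/(12*(w + 2)) - 53/(180*(w - 2)) + 263/(27*(w - 5)) - 206/(15*(w - 7)).
Integrate each term: A/(w−a) contributes A·log|w−a|.

-206*log(w - 7)/15 + 263*log(w - 5)/27 - 53*log(w - 2)/180 + log(w + 2)/12 - 43*log(w + 4)/54 + C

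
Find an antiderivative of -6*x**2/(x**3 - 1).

-2*log(x**3 - 1) + C

Let u = x**3 - 1, so du = (3*x**2) dx.
Rewriting, the integral becomes -2·∫ 1/u du = -2·log(u).
Substituting back, u = x**3 - 1.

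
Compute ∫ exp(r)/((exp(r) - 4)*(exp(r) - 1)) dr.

log(exp(r) - 4)/3 - log(exp(r) - 1)/3 + C

Let u = e^r, du = e^r dr.
The integral becomes ∫ du/((u-4)(u-1)); decompose into partial fractions.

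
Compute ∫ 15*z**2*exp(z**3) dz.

5*exp(z**3) + C

Let u = z**3, so du = (3*z**2) dz.
Rewriting, the integral becomes 5·∫ e^u du = 5·e^u.
Substituting back, u = z**3.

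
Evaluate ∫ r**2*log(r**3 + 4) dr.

Let u = r**3 + 4, so du = (3*r**2) dr.
The integral becomes (1/3)·∫ log(u) du; integrate by parts with u′=log(u), dv′=du.

r**3*log(r**3 + 4)/3 - r**3/3 + 4*log(r**3 + 4)/3 + C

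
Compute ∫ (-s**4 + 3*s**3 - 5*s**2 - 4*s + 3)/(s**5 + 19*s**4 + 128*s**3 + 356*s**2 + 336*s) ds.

Factor the denominator: s*(s + 2)*(s + 4)*(s + 6)*(s + 7).
Partial-fraction decomposition: -3644/(105*(s + 7)) + 699/(16*(s + 6)) - 509/(48*(s + 4)) + 49/(80*(s + 2)) + 1/(112*s).
Integrate each term: A/(s−a) contributes A·log|s−a|.

log(s)/112 + 49*log(s + 2)/80 - 509*log(s + 4)/48 + 699*log(s + 6)/16 - 3644*log(s + 7)/105 + C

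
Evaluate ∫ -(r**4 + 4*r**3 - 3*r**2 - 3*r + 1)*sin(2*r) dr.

Use integration by parts with u = r**4 + 4*r**3 - 3*r**2 - 3*r + 1, dv = -sin(2*r) dr, so v = cos(2*r)/2.
Apply parts 4 times (tabular method): alternate signs, differentiate u down to 0, integrate dv up.

r**4*cos(2*r)/2 - r**3*sin(2*r) + 2*r**3*cos(2*r) - 3*r**2*sin(2*r) - 3*r**2*cos(2*r) + 3*r*sin(2*r) - 9*r*cos(2*r)/2 + 9*sin(2*r)/4 + 2*cos(2*r) + C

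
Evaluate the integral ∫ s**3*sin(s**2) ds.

-s**2*cos(s**2)/2 + sin(s**2)/2 + C

Let u = s², du = 2s ds; rewrite as (1/2)∫ u^1·sin(1u) du.
Now integrate by parts 1 time.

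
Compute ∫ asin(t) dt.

Use integration by parts with u = arcsin(t), dv = dt.
Then du = 1/sqrt(-t**2 + 1) dt.

t*asin(t) + sqrt(-t**2 + 1) + C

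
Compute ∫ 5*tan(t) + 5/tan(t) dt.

5*log(tan(t)) + C

Let u = tan(t), so du = (tan(t)**2 + 1) dt.
Rewriting, the integral becomes 5·∫ 1/u du = 5·log(u).
Substituting back, u = tan(t).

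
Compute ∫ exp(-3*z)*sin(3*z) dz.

-exp(-3*z)*sin(3*z)/6 - exp(-3*z)*cos(3*z)/6 + C

Let I denote the integral. Integrate by parts with u = sin(3*z), dv = exp(-3*z) dz, so v = -exp(-3*z)/3: I = -exp(-3*z)*sin(3*z)/3 + ∫ exp(-3*z)*cos(3*z) dz.
Apply parts again with u = cos(3*z), dv = exp(-3*z) dz: ∫ exp(-3*z)*cos(3*z) dz = -exp(-3*z)*cos(3*z)/3 − I. Substituting back brings back I: I = -exp(-3*z)*sin(3*z)/3 - exp(-3*z)*cos(3*z)/3 − I.
Solving for I: (1 + 1)·I equals the remaining terms, so I = (1/2)·(-exp(-3*z)*sin(3*z)/3 - exp(-3*z)*cos(3*z)/3).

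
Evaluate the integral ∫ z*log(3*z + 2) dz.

Use integration by parts with u = log(3*z + 2), dv = z dz.
Then du = 3/(3*z + 2) dz and v = z**2/2.

z**2*log(3*z + 2)/2 - z**2/4 + z/3 - 2*log(3*z + 2)/9 + C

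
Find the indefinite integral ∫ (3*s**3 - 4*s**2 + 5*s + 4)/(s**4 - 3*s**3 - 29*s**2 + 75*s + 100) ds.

76*log(s - 5)/15 - 152*log(s - 4)/45 - log(s + 1)/15 + 62*log(s + 5)/45 + C

Factor the denominator: (s - 5)*(s - 4)*(s + 1)*(s + 5).
Partial-fraction decomposition: 62/(45*(s + 5)) - 1/(15*(s + 1)) - 152/(45*(s - 4)) + 76/(15*(s - 5)).
Integrate each term: A/(s−a) contributes A·log|s−a|.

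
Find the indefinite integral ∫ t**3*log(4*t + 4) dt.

Use integration by parts with u = log(4*t + 4), dv = t**3 dt.
Then du = 4/(4*t + 4) dt and v = t**4/4.

t**4*log(4*t + 4)/4 - t**4/16 + t**3/12 - t**2/8 + t/4 - log(t + 1)/4 + C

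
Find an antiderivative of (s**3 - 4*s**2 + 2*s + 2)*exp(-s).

Use integration by parts with u = s**3 - 4*s**2 + 2*s + 2, dv = exp(-s) ds, so v = -exp(-s).
Apply parts 3 times (tabular method): alternate signs, differentiate u down to 0, integrate dv up.

(-s**3 + s**2 - 2)*exp(-s) + C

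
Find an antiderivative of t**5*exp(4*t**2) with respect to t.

(8*t**4 - 4*t**2 + 1)*exp(4*t**2)/64 + C

Let u = t², du = 2t dt; rewrite as (1/2)∫ u^2·exp(4u) du.
Now integrate by parts 2 times.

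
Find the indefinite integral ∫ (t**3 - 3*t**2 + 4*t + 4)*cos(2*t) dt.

t**3*sin(2*t)/2 - 3*t**2*sin(2*t)/2 + 3*t**2*cos(2*t)/4 + 5*t*sin(2*t)/4 - 3*t*cos(2*t)/2 + 11*sin(2*t)/4 + 5*cos(2*t)/8 + C

Use integration by parts with u = t**3 - 3*t**2 + 4*t + 4, dv = cos(2*t) dt, so v = sin(2*t)/2.
Apply parts 3 times (tabular method): alternate signs, differentiate u down to 0, integrate dv up.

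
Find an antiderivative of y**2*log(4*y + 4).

Use integration by parts with u = log(4*y + 4), dv = y**2 dy.
Then du = 4/(4*y + 4) dy and v = y**3/3.

y**3*log(4*y + 4)/3 - y**3/9 + y**2/6 - y/3 + log(y + 1)/3 + C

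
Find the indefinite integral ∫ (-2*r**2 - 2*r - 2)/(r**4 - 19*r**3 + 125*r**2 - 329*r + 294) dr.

Factor the denominator: (r - 7)**2*(r - 3)*(r - 2).
Partial-fraction decomposition: 14/(25*(r - 2)) - 13/(8*(r - 3)) + 213/(200*(r - 7)) - 57/(10*(r - 7)**2).
Integrate each term; A/(r−a) gives A·log|r−a|; A/(r−a)² gives −A/(r−a).

213*log(r - 7)/200 - 13*log(r - 3)/8 + 14*log(r - 2)/25 + 57/(10*r - 70) + C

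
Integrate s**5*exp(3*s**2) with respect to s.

Let u = s², du = 2s ds; rewrite as (1/2)∫ u^2·exp(3u) du.
Now integrate by parts 2 times.

(9*s**4 - 6*s**2 + 2)*exp(3*s**2)/54 + C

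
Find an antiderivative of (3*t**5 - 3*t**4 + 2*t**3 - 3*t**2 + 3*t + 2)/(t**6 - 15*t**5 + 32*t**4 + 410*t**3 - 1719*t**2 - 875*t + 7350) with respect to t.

-10343*log(t - 7)/972 + 1923*log(t - 5)/140 - 131*log(t - 3)/320 - 176*log(t + 2)/8505 + 2897*log(t + 5)/8640 - 10945/(216*t - 1512) + C

Factor the denominator: (t - 7)**2*(t - 5)*(t - 3)*(t + 2)*(t + 5).
Partial-fraction decomposition: 2897/(8640*(t + 5)) - 176/(8505*(t + 2)) - 131/(320*(t - 3)) + 1923/(140*(t - 5)) - 10343/(972*(t - 7)) + 10945/(216*(t - 7)**2).
Integrate each term; A/(t−a) gives A·log|t−a|; A/(t−a)² gives −A/(t−a).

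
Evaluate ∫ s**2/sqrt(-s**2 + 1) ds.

-s*sqrt(-s**2 + 1)/2 + asin(s)/2 + C

Substitute s = sin(θ), so ds = cos(θ) dθ and the radical becomes sqrt(-s**2 + 1) = cos(θ) by the Pythagorean identity.
Integrate the resulting trig expression in θ, then back-substitute θ = asin(s), sin(θ) = s, cos(θ) = sqrt(-s**2 + 1) (absorbing any constant into C).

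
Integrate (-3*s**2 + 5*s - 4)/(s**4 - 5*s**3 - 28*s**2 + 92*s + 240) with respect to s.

-41*log(s - 6)/40 + 6*log(s - 5)/7 - 13*log(s + 2)/56 + 2*log(s + 4)/5 + C

Factor the denominator: (s - 6)*(s - 5)*(s + 2)*(s + 4).
Partial-fraction decomposition: 2/(5*(s + 4)) - 13/(56*(s + 2)) + 6/(7*(s - 5)) - 41/(40*(s - 6)).
Integrate each term: A/(s−a) contributes A·log|s−a|.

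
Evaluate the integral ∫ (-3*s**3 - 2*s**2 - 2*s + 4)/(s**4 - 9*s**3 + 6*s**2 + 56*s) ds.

log(s)/14 - 379*log(s - 7)/63 + 19*log(s - 4)/6 - 2*log(s + 2)/9 + C

Factor the denominator: s*(s - 7)*(s - 4)*(s + 2).
Partial-fraction decomposition: -2/(9*(s + 2)) + 19/(6*(s - 4)) - 379/(63*(s - 7)) + 1/(14*s).
Integrate each term: A/(s−a) contributes A·log|s−a|.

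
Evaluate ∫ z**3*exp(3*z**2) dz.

Let u = z², du = 2z dz; rewrite as (1/2)∫ u^1·exp(3u) du.
Now integrate by parts 1 time.

(3*z**2 - 1)*exp(3*z**2)/18 + C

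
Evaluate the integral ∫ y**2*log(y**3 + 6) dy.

y**3*log(y**3 + 6)/3 - y**3/3 + 2*log(y**3 + 6) + C

Let u = y**3 + 6, so du = (3*y**2) dy.
The integral becomes (1/3)·∫ log(u) du; integrate by parts with u′=log(u), dv′=du.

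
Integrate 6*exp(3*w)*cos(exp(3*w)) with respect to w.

Let u = exp(3*w), so du = (3*exp(3*w)) dw.
Rewriting, the integral becomes 2·∫ cos(u) du = 2·sin(u).
Substituting back, u = exp(3*w).

2*sin(exp(3*w)) + C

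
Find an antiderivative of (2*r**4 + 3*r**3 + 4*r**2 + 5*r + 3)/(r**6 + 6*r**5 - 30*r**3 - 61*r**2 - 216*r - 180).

99*log(r - 3)/832 - log(r + 1)/160 + 35*log(r + 3)/104 - 953*log(r + 5)/1856 + 121*log(r**2 + 4)/3770 + 149*atan(r/2)/3770 + C

Factor the denominator: (r - 3)*(r + 1)*(r + 3)*(r + 5)*(r**2 + 4).
Partial-fraction decomposition: (121*r + 149)/(1885*(r**2 + 4)) - 953/(1856*(r + 5)) + 35/(104*(r + 3)) - 1/(160*(r + 1)) + 99/(832*(r - 3)).
Integrate each term; A/(r−a) gives A·log|r−a|; the (Br+D)/(r²+p²) term gives a log and an atan.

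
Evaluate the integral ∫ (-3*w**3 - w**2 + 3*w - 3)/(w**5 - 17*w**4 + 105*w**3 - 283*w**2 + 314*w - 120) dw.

-669*log(w - 6)/50 + 97*log(w - 5)/4 - 199*log(w - 4)/18 + 167*log(w - 1)/900 - 1/(15*w - 15) + C

Factor the denominator: (w - 6)*(w - 5)*(w - 4)*(w - 1)**2.
Partial-fraction decomposition: 167/(900*(w - 1)) + 1/(15*(w - 1)**2) - 199/(18*(w - 4)) + 97/(4*(w - 5)) - 669/(50*(w - 6)).
Integrate each term; A/(w−a) gives A·log|w−a|; A/(w−a)² gives −A/(w−a).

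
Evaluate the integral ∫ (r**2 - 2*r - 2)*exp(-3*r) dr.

Use integration by parts with u = r**2 - 2*r - 2, dv = exp(-3*r) dr, so v = -exp(-3*r)/3.
Apply parts 2 times (tabular method): alternate signs, differentiate u down to 0, integrate dv up.

(-9*r**2 + 12*r + 22)*exp(-3*r)/27 + C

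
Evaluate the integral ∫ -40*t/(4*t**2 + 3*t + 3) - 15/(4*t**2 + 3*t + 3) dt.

Let u = 4*t**2 + 3*t + 3, so du = (8*t + 3) dt.
Rewriting, the integral becomes -5·∫ 1/u du = -5·log(u).
Substituting back, u = 4*t**2 + 3*t + 3.

-5*log(4*t**2 + 3*t + 3) + C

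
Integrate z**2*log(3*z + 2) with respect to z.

z**3*log(3*z + 2)/3 - z**3/9 + z**2/9 - 4*z/27 + 8*log(3*z + 2)/81 + C

Use integration by parts with u = log(3*z + 2), dv = z**2 dz.
Then du = 3/(3*z + 2) dz and v = z**3/3.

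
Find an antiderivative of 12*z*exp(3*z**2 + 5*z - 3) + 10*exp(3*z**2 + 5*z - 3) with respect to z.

Let u = 3*z**2 + 5*z - 3, so du = (6*z + 5) dz.
Rewriting, the integral becomes 2·∫ e^u du = 2·e^u.
Substituting back, u = 3*z**2 + 5*z - 3.

2*exp(3*z**2 + 5*z - 3) + C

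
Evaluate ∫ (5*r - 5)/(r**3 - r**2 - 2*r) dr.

Factor the denominator: r*(r - 2)*(r + 1).
Partial-fraction decomposition: -10/(3*(r + 1)) + 5/(6*(r - 2)) + 5/(2*r).
Integrate each term: A/(r−a) contributes A·log|r−a|.

5*log(r)/2 + 5*log(r - 2)/6 - 10*log(r + 1)/3 + C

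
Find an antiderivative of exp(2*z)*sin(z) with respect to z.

2*exp(2*z)*sin(z)/5 - exp(2*z)*cos(z)/5 + C

Let I denote the integral. Integrate by parts with u = sin(z), dv = exp(2*z) dz, so v = exp(2*z)/2: I = exp(2*z)*sin(z)/2 − (1/2)·∫ exp(2*z)*cos(z) dz.
Apply parts again with u = cos(z), dv = exp(2*z) dz: ∫ exp(2*z)*cos(z) dz = exp(2*z)*cos(z)/2 + (1/2)·I. Substituting back brings back I: I = exp(2*z)*sin(z)/2 - exp(2*z)*cos(z)/4 − (1/4)·I.
Solving for I: (1 + 1/4)·I equals the remaining terms, so I = (4/5)·(exp(2*z)*sin(z)/2 - exp(2*z)*cos(z)/4).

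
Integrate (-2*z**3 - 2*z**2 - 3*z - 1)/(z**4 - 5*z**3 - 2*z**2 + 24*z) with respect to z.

-log(z)/24 - 173*log(z - 4)/24 + 82*log(z - 3)/15 - 13*log(z + 2)/60 + C

Factor the denominator: z*(z - 4)*(z - 3)*(z + 2).
Partial-fraction decomposition: -13/(60*(z + 2)) + 82/(15*(z - 3)) - 173/(24*(z - 4)) - 1/(24*z).
Integrate each term: A/(z−a) contributes A·log|z−a|.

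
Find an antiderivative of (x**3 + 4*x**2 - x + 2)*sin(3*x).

-x**3*cos(3*x)/3 + x**2*sin(3*x)/3 - 4*x**2*cos(3*x)/3 + 8*x*sin(3*x)/9 + 5*x*cos(3*x)/9 - 5*sin(3*x)/27 - 10*cos(3*x)/27 + C

Use integration by parts with u = x**3 + 4*x**2 - x + 2, dv = sin(3*x) dx, so v = -cos(3*x)/3.
Apply parts 3 times (tabular method): alternate signs, differentiate u down to 0, integrate dv up.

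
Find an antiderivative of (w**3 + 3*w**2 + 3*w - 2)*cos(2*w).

w**3*sin(2*w)/2 + 3*w**2*sin(2*w)/2 + 3*w**2*cos(2*w)/4 + 3*w*sin(2*w)/4 + 3*w*cos(2*w)/2 - 7*sin(2*w)/4 + 3*cos(2*w)/8 + C

Use integration by parts with u = w**3 + 3*w**2 + 3*w - 2, dv = cos(2*w) dw, so v = sin(2*w)/2.
Apply parts 3 times (tabular method): alternate signs, differentiate u down to 0, integrate dv up.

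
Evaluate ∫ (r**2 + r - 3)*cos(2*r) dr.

Use integration by parts with u = r**2 + r - 3, dv = cos(2*r) dr, so v = sin(2*r)/2.
Apply parts 2 times (tabular method): alternate signs, differentiate u down to 0, integrate dv up.

r**2*sin(2*r)/2 + r*sin(2*r)/2 + r*cos(2*r)/2 - 7*sin(2*r)/4 + cos(2*r)/4 + C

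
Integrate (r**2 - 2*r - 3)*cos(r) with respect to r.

r**2*sin(r) - 2*r*sin(r) + 2*r*cos(r) - 5*sin(r) - 2*cos(r) + C

Use integration by parts with u = r**2 - 2*r - 3, dv = cos(r) dr, so v = sin(r).
Apply parts 2 times (tabular method): alternate signs, differentiate u down to 0, integrate dv up.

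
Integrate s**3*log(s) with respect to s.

s**4*log(s)/4 - s**4/16 + C

Use integration by parts with u = log(s), dv = s**3 ds.
Then du = 1/s ds and v = s**4/4.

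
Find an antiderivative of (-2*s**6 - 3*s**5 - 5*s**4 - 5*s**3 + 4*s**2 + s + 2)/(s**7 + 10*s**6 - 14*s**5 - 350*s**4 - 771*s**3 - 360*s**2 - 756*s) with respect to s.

Factor the denominator: s*(s - 6)*(s + 3)*(s + 6)*(s + 7)*(s**2 + 1).
Partial-fraction decomposition: -(7*s + 11)/(1850*(s**2 + 1)) - 24372/(2275*(s + 7)) + 18811/(1998*(s + 6)) - 241/(810*(s + 3)) - 15506/(38961*(s - 6)) - 1/(378*s).
Integrate each term; A/(s−a) gives A·log|s−a|; the (Bs+D)/(s²+p²) term gives a log and an atan.

-log(s)/378 - 15506*log(s - 6)/38961 - 241*log(s + 3)/810 + 18811*log(s + 6)/1998 - 24372*log(s + 7)/2275 - 7*log(s**2 + 1)/3700 - 11*atan(s)/1850 + C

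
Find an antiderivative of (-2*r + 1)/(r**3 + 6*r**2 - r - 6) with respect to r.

Factor the denominator: (r - 1)*(r + 1)*(r + 6).
Partial-fraction decomposition: 13/(35*(r + 6)) - 3/(10*(r + 1)) - 1/(14*(r - 1)).
Integrate each term: A/(r−a) contributes A·log|r−a|.

-log(r - 1)/14 - 3*log(r + 1)/10 + 13*log(r + 6)/35 + C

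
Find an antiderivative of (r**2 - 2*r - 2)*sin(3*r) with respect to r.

-r**2*cos(3*r)/3 + 2*r*sin(3*r)/9 + 2*r*cos(3*r)/3 - 2*sin(3*r)/9 + 20*cos(3*r)/27 + C

Use integration by parts with u = r**2 - 2*r - 2, dv = sin(3*r) dr, so v = -cos(3*r)/3.
Apply parts 2 times (tabular method): alternate signs, differentiate u down to 0, integrate dv up.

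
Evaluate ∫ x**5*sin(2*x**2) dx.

-x**4*cos(2*x**2)/4 + x**2*sin(2*x**2)/4 + cos(2*x**2)/8 + C

Let u = x², du = 2x dx; rewrite as (1/2)∫ u^2·sin(2u) du.
Now integrate by parts 2 times.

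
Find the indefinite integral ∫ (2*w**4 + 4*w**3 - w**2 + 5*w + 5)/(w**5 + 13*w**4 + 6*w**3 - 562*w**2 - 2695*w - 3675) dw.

Factor the denominator: (w - 7)*(w + 3)*(w + 5)**2*(w + 7).
Partial-fraction decomposition: 3351/(224*(w + 7)) - 835/(64*(w + 5)) + 235/(16*(w + 5)**2) - 7/(32*(w + 3)) + 137/(448*(w - 7)).
Integrate each term; A/(w−a) gives A·log|w−a|; A/(w−a)² gives −A/(w−a).

137*log(w - 7)/448 - 7*log(w + 3)/32 - 835*log(w + 5)/64 + 3351*log(w + 7)/224 - 235/(16*w + 80) + C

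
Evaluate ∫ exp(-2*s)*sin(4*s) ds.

Let I denote the integral. Integrate by parts with u = sin(4*s), dv = exp(-2*s) ds, so v = -exp(-2*s)/2: I = -exp(-2*s)*sin(4*s)/2 + 2·∫ exp(-2*s)*cos(4*s) ds.
Apply parts again with u = cos(4*s), dv = exp(-2*s) ds: ∫ exp(-2*s)*cos(4*s) ds = -exp(-2*s)*cos(4*s)/2 − 2·I. Substituting back brings back I: I = -exp(-2*s)*sin(4*s)/2 - exp(-2*s)*cos(4*s) − 4·I.
Solving for I: (1 + 4)·I equals the remaining terms, so I = (1/5)·(-exp(-2*s)*sin(4*s)/2 - exp(-2*s)*cos(4*s)).

-exp(-2*s)*sin(4*s)/10 - exp(-2*s)*cos(4*s)/5 + C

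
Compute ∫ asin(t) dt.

t*asin(t) + sqrt(-t**2 + 1) + C

Use integration by parts with u = arcsin(t), dv = dt.
Then du = 1/sqrt(-t**2 + 1) dt.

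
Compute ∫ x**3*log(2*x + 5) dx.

Use integration by parts with u = log(2*x + 5), dv = x**3 dx.
Then du = 2/(2*x + 5) dx and v = x**4/4.

x**4*log(2*x + 5)/4 - x**4/16 + 5*x**3/24 - 25*x**2/32 + 125*x/32 - 625*log(2*x + 5)/64 + C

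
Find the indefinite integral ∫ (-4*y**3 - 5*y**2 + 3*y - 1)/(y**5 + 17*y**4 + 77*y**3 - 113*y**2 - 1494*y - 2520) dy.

-65*log(y - 4)/1386 - 53*log(y + 3)/168 + 359*log(y + 5)/36 - 133*log(y + 6)/6 + 1105*log(y + 7)/88 + C

Factor the denominator: (y - 4)*(y + 3)*(y + 5)*(y + 6)*(y + 7).
Partial-fraction decomposition: 1105/(88*(y + 7)) - 133/(6*(y + 6)) + 359/(36*(y + 5)) - 53/(168*(y + 3)) - 65/(1386*(y - 4)).
Integrate each term: A/(y−a) contributes A·log|y−a|.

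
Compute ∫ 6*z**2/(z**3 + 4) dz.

Let u = z**3 + 4, so du = (3*z**2) dz.
Rewriting, the integral becomes 2·∫ 1/u du = 2·log(u).
Substituting back, u = z**3 + 4.

2*log(z**3 + 4) + C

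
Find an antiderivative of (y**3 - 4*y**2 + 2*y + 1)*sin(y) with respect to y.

-y**3*cos(y) + 3*y**2*sin(y) + 4*y**2*cos(y) - 8*y*sin(y) + 4*y*cos(y) - 4*sin(y) - 9*cos(y) + C

Use integration by parts with u = y**3 - 4*y**2 + 2*y + 1, dv = sin(y) dy, so v = -cos(y).
Apply parts 3 times (tabular method): alternate signs, differentiate u down to 0, integrate dv up.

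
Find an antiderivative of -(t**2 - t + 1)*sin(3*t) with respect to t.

t**2*cos(3*t)/3 - 2*t*sin(3*t)/9 - t*cos(3*t)/3 + sin(3*t)/9 + 7*cos(3*t)/27 + C

Use integration by parts with u = t**2 - t + 1, dv = -sin(3*t) dt, so v = cos(3*t)/3.
Apply parts 2 times (tabular method): alternate signs, differentiate u down to 0, integrate dv up.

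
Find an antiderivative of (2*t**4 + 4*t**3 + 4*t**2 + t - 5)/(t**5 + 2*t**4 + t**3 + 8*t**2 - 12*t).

Factor the denominator: t*(t - 1)*(t + 3)*(t**2 + 4).
Partial-fraction decomposition: (197*t + 332)/(260*(t**2 + 4)) + 41/(78*(t + 3)) + 3/(10*(t - 1)) + 5/(12*t).
Integrate each term; A/(t−a) gives A·log|t−a|; the (Bt+D)/(t²+p²) term gives a log and an atan.

5*log(t)/12 + 3*log(t - 1)/10 + 41*log(t + 3)/78 + 197*log(t**2 + 4)/520 + 83*atan(t/2)/130 + C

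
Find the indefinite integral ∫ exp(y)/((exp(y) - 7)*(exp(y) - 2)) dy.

log(exp(y) - 7)/5 - log(exp(y) - 2)/5 + C

Let u = e^y, du = e^y dy.
The integral becomes ∫ du/((u-7)(u-2)); decompose into partial fractions.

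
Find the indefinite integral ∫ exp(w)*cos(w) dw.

exp(w)*sin(w)/2 + exp(w)*cos(w)/2 + C

Let I denote the integral. Integrate by parts with u = cos(w), dv = exp(w) dw, so v = exp(w): I = exp(w)*cos(w) + ∫ exp(w)*sin(w) dw.
Apply parts again with u = sin(w), dv = exp(w) dw: ∫ exp(w)*sin(w) dw = exp(w)*sin(w) − I. Substituting back brings back I: I = exp(w)*sin(w) + exp(w)*cos(w) − I.
Solving for I: (1 + 1)·I equals the remaining terms, so I = (1/2)·(exp(w)*sin(w) + exp(w)*cos(w)).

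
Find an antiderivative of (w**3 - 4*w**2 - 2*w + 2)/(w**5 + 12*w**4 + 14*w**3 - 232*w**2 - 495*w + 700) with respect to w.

Factor the denominator: (w - 4)*(w - 1)*(w + 5)**2*(w + 7).
Partial-fraction decomposition: -523/(352*(w + 7)) + 481/(324*(w + 5)) - 71/(36*(w + 5)**2) + 1/(288*(w - 1)) - 2/(891*(w - 4)).
Integrate each term; A/(w−a) gives A·log|w−a|; A/(w−a)² gives −A/(w−a).

-2*log(w - 4)/891 + log(w - 1)/288 + 481*log(w + 5)/324 - 523*log(w + 7)/352 + 71/(36*w + 180) + C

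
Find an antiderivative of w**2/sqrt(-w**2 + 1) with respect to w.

Substitute w = sin(θ), so dw = cos(θ) dθ and the radical becomes sqrt(-w**2 + 1) = cos(θ) by the Pythagorean identity.
Integrate the resulting trig expression in θ, then back-substitute θ = asin(w), sin(θ) = w, cos(θ) = sqrt(-w**2 + 1) (absorbing any constant into C).

-w*sqrt(-w**2 + 1)/2 + asin(w)/2 + C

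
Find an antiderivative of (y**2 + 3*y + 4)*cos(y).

Use integration by parts with u = y**2 + 3*y + 4, dv = cos(y) dy, so v = sin(y).
Apply parts 2 times (tabular method): alternate signs, differentiate u down to 0, integrate dv up.

y**2*sin(y) + 3*y*sin(y) + 2*y*cos(y) + 2*sin(y) + 3*cos(y) + C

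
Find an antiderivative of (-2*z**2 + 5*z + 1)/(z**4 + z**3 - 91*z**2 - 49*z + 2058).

Factor the denominator: (z - 7)*(z - 6)*(z + 7)**2.
Partial-fraction decomposition: 1221/(16562*(z + 7)) - 66/(91*(z + 7)**2) + 41/(169*(z - 6)) - 31/(98*(z - 7)).
Integrate each term; A/(z−a) gives A·log|z−a|; A/(z−a)² gives −A/(z−a).

-31*log(z - 7)/98 + 41*log(z - 6)/169 + 1221*log(z + 7)/16562 + 66/(91*z + 637) + C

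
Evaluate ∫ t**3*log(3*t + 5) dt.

t**4*log(3*t + 5)/4 - t**4/16 + 5*t**3/36 - 25*t**2/72 + 125*t/108 - 625*log(3*t + 5)/324 + C

Use integration by parts with u = log(3*t + 5), dv = t**3 dt.
Then du = 3/(3*t + 5) dt and v = t**4/4.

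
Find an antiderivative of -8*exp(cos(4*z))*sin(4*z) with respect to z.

Let u = cos(4*z), so du = (-4*sin(4*z)) dz.
Rewriting, the integral becomes 2·∫ e^u du = 2·e^u.
Substituting back, u = cos(4*z).

2*exp(cos(4*z)) + C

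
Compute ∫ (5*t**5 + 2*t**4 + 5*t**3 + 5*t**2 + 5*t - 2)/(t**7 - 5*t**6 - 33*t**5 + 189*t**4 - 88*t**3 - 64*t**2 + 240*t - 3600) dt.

-4421393*log(t - 5)/9972578 + 157*log(t - 3)/234 + log(t + 2)/49 - 1861*log(t + 6)/8712 - 3007*log(t**2 + 4)/174928 + 501*atan(t/2)/87464 - 8824/(2233*t - 11165) + C

Factor the denominator: (t - 5)**2*(t - 3)*(t + 2)*(t + 6)*(t**2 + 4).
Partial-fraction decomposition: -(3007*t - 1002)/(87464*(t**2 + 4)) - 1861/(8712*(t + 6)) + 1/(49*(t + 2)) + 157/(234*(t - 3)) - 4421393/(9972578*(t - 5)) + 8824/(2233*(t - 5)**2).
Integrate each term; A/(t−a) gives A·log|t−a|; the (Bt+D)/(t²+p²) term gives a log and an atan.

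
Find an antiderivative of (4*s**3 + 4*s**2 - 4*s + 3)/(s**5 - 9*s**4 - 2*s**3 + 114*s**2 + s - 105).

1543*log(s - 7)/960 - 583*log(s - 5)/384 + 7*log(s - 1)/192 - 7*log(s + 1)/192 - 57*log(s + 3)/640 + C

Factor the denominator: (s - 7)*(s - 5)*(s - 1)*(s + 1)*(s + 3).
Partial-fraction decomposition: -57/(640*(s + 3)) - 7/(192*(s + 1)) + 7/(192*(s - 1)) - 583/(384*(s - 5)) + 1543/(960*(s - 7)).
Integrate each term: A/(s−a) contributes A·log|s−a|.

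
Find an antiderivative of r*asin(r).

Use integration by parts with u = arcsin(r), dv = r dr.
Then du = 1/sqrt(-r**2 + 1) dr.

r**2*asin(r)/2 + r*sqrt(-r**2 + 1)/4 - asin(r)/4 + C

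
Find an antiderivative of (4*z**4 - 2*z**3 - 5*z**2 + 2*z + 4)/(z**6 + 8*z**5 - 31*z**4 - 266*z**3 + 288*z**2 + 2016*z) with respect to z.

log(z)/504 + 156557*log(z - 4)/1185800 - 331*log(z + 3)/1764 + 1357*log(z + 6)/450 - 10035*log(z + 7)/3388 - 207/(770*z - 3080) + C

Factor the denominator: z*(z - 4)**2*(z + 3)*(z + 6)*(z + 7).
Partial-fraction decomposition: -10035/(3388*(z + 7)) + 1357/(450*(z + 6)) - 331/(1764*(z + 3)) + 156557/(1185800*(z - 4)) + 207/(770*(z - 4)**2) + 1/(504*z).
Integrate each term; A/(z−a) gives A·log|z−a|; A/(z−a)² gives −A/(z−a).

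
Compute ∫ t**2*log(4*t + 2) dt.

Use integration by parts with u = log(4*t + 2), dv = t**2 dt.
Then du = 4/(4*t + 2) dt and v = t**3/3.

t**3*log(4*t + 2)/3 - t**3/9 + t**2/12 - t/12 + log(2*t + 1)/24 + C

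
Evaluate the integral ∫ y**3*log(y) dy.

y**4*log(y)/4 - y**4/16 + C

Use integration by parts with u = log(y), dv = y**3 dy.
Then du = 1/y dy and v = y**4/4.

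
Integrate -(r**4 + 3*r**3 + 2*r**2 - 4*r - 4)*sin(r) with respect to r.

Use integration by parts with u = r**4 + 3*r**3 + 2*r**2 - 4*r - 4, dv = -sin(r) dr, so v = cos(r).
Apply parts 4 times (tabular method): alternate signs, differentiate u down to 0, integrate dv up.

r**4*cos(r) - 4*r**3*sin(r) + 3*r**3*cos(r) - 9*r**2*sin(r) - 10*r**2*cos(r) + 20*r*sin(r) - 22*r*cos(r) + 22*sin(r) + 16*cos(r) + C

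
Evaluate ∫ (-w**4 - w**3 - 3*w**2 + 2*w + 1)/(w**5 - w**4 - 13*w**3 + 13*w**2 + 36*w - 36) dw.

Factor the denominator: (w - 3)*(w - 2)*(w - 1)*(w + 2)*(w + 3).
Partial-fraction decomposition: -43/(60*(w + 3)) + 23/(60*(w + 2)) - 1/(12*(w - 1)) + 31/(20*(w - 2)) - 32/(15*(w - 3)).
Integrate each term: A/(w−a) contributes A·log|w−a|.

-32*log(w - 3)/15 + 31*log(w - 2)/20 - log(w - 1)/12 + 23*log(w + 2)/60 - 43*log(w + 3)/60 + C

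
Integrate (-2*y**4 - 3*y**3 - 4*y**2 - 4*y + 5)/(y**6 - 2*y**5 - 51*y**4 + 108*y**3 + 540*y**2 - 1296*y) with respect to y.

-5*log(y)/1296 - 3403*log(y - 6)/6480 + 15899*log(y - 3)/35721 - 363*log(y + 4)/3920 + 2059*log(y + 6)/11664 - 286/(567*y - 1701) + C

Factor the denominator: y*(y - 6)*(y - 3)**2*(y + 4)*(y + 6).
Partial-fraction decomposition: 2059/(11664*(y + 6)) - 363/(3920*(y + 4)) + 15899/(35721*(y - 3)) + 286/(567*(y - 3)**2) - 3403/(6480*(y - 6)) - 5/(1296*y).
Integrate each term; A/(y−a) gives A·log|y−a|; A/(y−a)² gives −A/(y−a).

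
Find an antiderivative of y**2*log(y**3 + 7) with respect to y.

y**3*log(y**3 + 7)/3 - y**3/3 + 7*log(y**3 + 7)/3 + C

Let u = y**3 + 7, so du = (3*y**2) dy.
The integral becomes (1/3)·∫ log(u) du; integrate by parts with u′=log(u), dv′=du.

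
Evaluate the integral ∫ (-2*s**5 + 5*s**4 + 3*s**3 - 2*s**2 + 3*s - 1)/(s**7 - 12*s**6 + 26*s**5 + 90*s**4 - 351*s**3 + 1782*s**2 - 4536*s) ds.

log(s)/4536 - 939*log(s - 7)/812 + 8479*log(s - 6)/8100 - 5*log(s - 3)/2268 + 281*log(s + 4)/7000 + 20981*log(s**2 + 9)/587250 - 611*atan(s/3)/97875 + C

Factor the denominator: s*(s - 7)*(s - 6)*(s - 3)*(s + 4)*(s**2 + 9).
Partial-fraction decomposition: (20981*s - 5499)/(293625*(s**2 + 9)) + 281/(7000*(s + 4)) - 5/(2268*(s - 3)) + 8479/(8100*(s - 6)) - 939/(812*(s - 7)) + 1/(4536*s).
Integrate each term; A/(s−a) gives A·log|s−a|; the (Bs+D)/(s²+p²) term gives a log and an atan.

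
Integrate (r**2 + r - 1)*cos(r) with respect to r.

Use integration by parts with u = r**2 + r - 1, dv = cos(r) dr, so v = sin(r).
Apply parts 2 times (tabular method): alternate signs, differentiate u down to 0, integrate dv up.

r**2*sin(r) + r*sin(r) + 2*r*cos(r) - 3*sin(r) + cos(r) + C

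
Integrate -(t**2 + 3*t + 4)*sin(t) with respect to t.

t**2*cos(t) - 2*t*sin(t) + 3*t*cos(t) - 3*sin(t) + 2*cos(t) + C

Use integration by parts with u = t**2 + 3*t + 4, dv = -sin(t) dt, so v = cos(t).
Apply parts 2 times (tabular method): alternate signs, differentiate u down to 0, integrate dv up.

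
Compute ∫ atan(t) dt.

Use integration by parts with u = arctan(t), dv = dt.
Then du = 1/(t**2 + 1) dt.

t*atan(t) - log(t**2 + 1)/2 + C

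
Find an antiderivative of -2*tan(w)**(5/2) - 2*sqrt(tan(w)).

Let u = tan(w), so du = (tan(w)**2 + 1) dw.
Rewriting, the integral becomes -2·∫ √u du = -2·(2/3)u^(3/2).
Substituting back, u = tan(w).

-4*tan(w)**(3/2)/3 + C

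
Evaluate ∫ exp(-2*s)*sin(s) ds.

-2*exp(-2*s)*sin(s)/5 - exp(-2*s)*cos(s)/5 + C

Let I denote the integral. Integrate by parts with u = sin(s), dv = exp(-2*s) ds, so v = -exp(-2*s)/2: I = -exp(-2*s)*sin(s)/2 + (1/2)·∫ exp(-2*s)*cos(s) ds.
Apply parts again with u = cos(s), dv = exp(-2*s) ds: ∫ exp(-2*s)*cos(s) ds = -exp(-2*s)*cos(s)/2 − (1/2)·I. Substituting back brings back I: I = -exp(-2*s)*sin(s)/2 - exp(-2*s)*cos(s)/4 − (1/4)·I.
Solving for I: (1 + 1/4)·I equals the remaining terms, so I = (4/5)·(-exp(-2*s)*sin(s)/2 - exp(-2*s)*cos(s)/4).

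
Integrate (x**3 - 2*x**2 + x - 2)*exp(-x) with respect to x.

(-x**3 - x**2 - 3*x - 1)*exp(-x) + C

Use integration by parts with u = x**3 - 2*x**2 + x - 2, dv = exp(-x) dx, so v = -exp(-x).
Apply parts 3 times (tabular method): alternate signs, differentiate u down to 0, integrate dv up.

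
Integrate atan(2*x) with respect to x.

x*atan(2*x) - log(4*x**2 + 1)/4 + C

Use integration by parts with u = arctan(2*x), dv = dx.
Then du = 2/(4*x**2 + 1) dx.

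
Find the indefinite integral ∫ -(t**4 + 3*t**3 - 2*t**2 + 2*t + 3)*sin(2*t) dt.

t**4*cos(2*t)/2 - t**3*sin(2*t) + 3*t**3*cos(2*t)/2 - 9*t**2*sin(2*t)/4 - 5*t**2*cos(2*t)/2 + 5*t*sin(2*t)/2 - 5*t*cos(2*t)/4 + 5*sin(2*t)/8 + 11*cos(2*t)/4 + C

Use integration by parts with u = t**4 + 3*t**3 - 2*t**2 + 2*t + 3, dv = -sin(2*t) dt, so v = cos(2*t)/2.
Apply parts 4 times (tabular method): alternate signs, differentiate u down to 0, integrate dv up.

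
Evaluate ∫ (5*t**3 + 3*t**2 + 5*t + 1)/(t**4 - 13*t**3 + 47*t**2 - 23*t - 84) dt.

949*log(t - 7)/48 - 389*log(t - 4)/15 + 89*log(t - 3)/8 + 3*log(t + 1)/80 + C

Factor the denominator: (t - 7)*(t - 4)*(t - 3)*(t + 1).
Partial-fraction decomposition: 3/(80*(t + 1)) + 89/(8*(t - 3)) - 389/(15*(t - 4)) + 949/(48*(t - 7)).
Integrate each term: A/(t−a) contributes A·log|t−a|.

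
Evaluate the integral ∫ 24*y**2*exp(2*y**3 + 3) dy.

4*exp(2*y**3 + 3) + C

Let u = 2*y**3 + 3, so du = (6*y**2) dy.
Rewriting, the integral becomes 4·∫ e^u du = 4·e^u.
Substituting back, u = 2*y**3 + 3.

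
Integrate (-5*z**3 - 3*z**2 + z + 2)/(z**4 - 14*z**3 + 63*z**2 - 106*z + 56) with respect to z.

Factor the denominator: (z - 7)*(z - 4)*(z - 2)*(z - 1).
Partial-fraction decomposition: 5/(18*(z - 1)) - 24/(5*(z - 2)) + 181/(9*(z - 4)) - 1853/(90*(z - 7)).
Integrate each term: A/(z−a) contributes A·log|z−a|.

-1853*log(z - 7)/90 + 181*log(z - 4)/9 - 24*log(z - 2)/5 + 5*log(z - 1)/18 + C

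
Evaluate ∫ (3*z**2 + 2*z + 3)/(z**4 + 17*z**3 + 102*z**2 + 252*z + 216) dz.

11*log(z + 2)/16 - 8*log(z + 3)/3 + 95*log(z + 6)/48 - 33/(4*z + 24) + C

Factor the denominator: (z + 2)*(z + 3)*(z + 6)**2.
Partial-fraction decomposition: 95/(48*(z + 6)) + 33/(4*(z + 6)**2) - 8/(3*(z + 3)) + 11/(16*(z + 2)).
Integrate each term; A/(z−a) gives A·log|z−a|; A/(z−a)² gives −A/(z−a).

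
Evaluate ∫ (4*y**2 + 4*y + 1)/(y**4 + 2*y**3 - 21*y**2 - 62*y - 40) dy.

Factor the denominator: (y - 5)*(y + 1)*(y + 2)*(y + 4).
Partial-fraction decomposition: -49/(54*(y + 4)) + 9/(14*(y + 2)) - 1/(18*(y + 1)) + 121/(378*(y - 5)).
Integrate each term: A/(y−a) contributes A·log|y−a|.

121*log(y - 5)/378 - log(y + 1)/18 + 9*log(y + 2)/14 - 49*log(y + 4)/54 + C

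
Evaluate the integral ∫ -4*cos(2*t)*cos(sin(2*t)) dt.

-2*sin(sin(2*t)) + C

Let u = sin(2*t), so du = (2*cos(2*t)) dt.
Rewriting, the integral becomes -2·∫ cos(u) du = -2·sin(u).
Substituting back, u = sin(2*t).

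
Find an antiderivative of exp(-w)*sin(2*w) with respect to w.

Let I denote the integral. Integrate by parts with u = sin(2*w), dv = exp(-w) dw, so v = -exp(-w): I = -exp(-w)*sin(2*w) + 2·∫ exp(-w)*cos(2*w) dw.
Apply parts again with u = cos(2*w), dv = exp(-w) dw: ∫ exp(-w)*cos(2*w) dw = -exp(-w)*cos(2*w) − 2·I. Substituting back brings back I: I = -exp(-w)*sin(2*w) - 2*exp(-w)*cos(2*w) − 4·I.
Solving for I: (1 + 4)·I equals the remaining terms, so I = (1/5)·(-exp(-w)*sin(2*w) - 2*exp(-w)*cos(2*w)).

-exp(-w)*sin(2*w)/5 - 2*exp(-w)*cos(2*w)/5 + C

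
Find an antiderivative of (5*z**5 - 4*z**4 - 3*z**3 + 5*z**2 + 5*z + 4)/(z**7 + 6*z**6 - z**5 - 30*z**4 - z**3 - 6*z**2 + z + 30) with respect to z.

Factor the denominator: (z - 2)*(z - 1)*(z + 1)*(z + 3)*(z + 5)*(z**2 + 1).
Partial-fraction decomposition: (239*z - 77)/(1300*(z**2 + 1)) - 2941/(1456*(z + 5)) + 89/(50*(z + 3)) - 1/(48*(z + 1)) - 1/(8*(z - 1)) + 106/(525*(z - 2)).
Integrate each term; A/(z−a) gives A·log|z−a|; the (Bz+D)/(z²+p²) term gives a log and an atan.

106*log(z - 2)/525 - log(z - 1)/8 - log(z + 1)/48 + 89*log(z + 3)/50 - 2941*log(z + 5)/1456 + 239*log(z**2 + 1)/2600 - 77*atan(z)/1300 + C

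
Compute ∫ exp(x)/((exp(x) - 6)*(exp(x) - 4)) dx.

Let u = e^x, du = e^x dx.
The integral becomes ∫ du/((u-4)(u-6)); decompose into partial fractions.

log(exp(x) - 6)/2 - log(exp(x) - 4)/2 + C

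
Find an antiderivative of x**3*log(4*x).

Use integration by parts with u = log(4*x), dv = x**3 dx.
Then du = 1/x dx and v = x**4/4.

x**4*(log(x) + 2*log(2))/4 - x**4/16 + C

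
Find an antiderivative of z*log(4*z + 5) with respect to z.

z**2*log(4*z + 5)/2 - z**2/4 + 5*z/8 - 25*log(4*z + 5)/32 + C

Use integration by parts with u = log(4*z + 5), dv = z dz.
Then du = 4/(4*z + 5) dz and v = z**2/2.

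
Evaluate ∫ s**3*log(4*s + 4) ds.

s**4*log(4*s + 4)/4 - s**4/16 + s**3/12 - s**2/8 + s/4 - log(s + 1)/4 + C

Use integration by parts with u = log(4*s + 4), dv = s**3 ds.
Then du = 4/(4*s + 4) ds and v = s**4/4.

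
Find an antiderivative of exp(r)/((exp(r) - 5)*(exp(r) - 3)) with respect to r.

Let u = e^r, du = e^r dr.
The integral becomes ∫ du/((u-5)(u-3)); decompose into partial fractions.

log(exp(r) - 5)/2 - log(exp(r) - 3)/2 + C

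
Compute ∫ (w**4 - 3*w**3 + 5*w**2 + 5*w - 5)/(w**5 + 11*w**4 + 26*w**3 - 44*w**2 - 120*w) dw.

log(w)/24 + 17*log(w - 2)/448 + 15*log(w + 2)/32 - 73*log(w + 5)/7 + 2089*log(w + 6)/192 + C

Factor the denominator: w*(w - 2)*(w + 2)*(w + 5)*(w + 6).
Partial-fraction decomposition: 2089/(192*(w + 6)) - 73/(7*(w + 5)) + 15/(32*(w + 2)) + 17/(448*(w - 2)) + 1/(24*w).
Integrate each term: A/(w−a) contributes A·log|w−a|.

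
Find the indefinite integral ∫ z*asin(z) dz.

Use integration by parts with u = arcsin(z), dv = z dz.
Then du = 1/sqrt(-z**2 + 1) dz.

z**2*asin(z)/2 + z*sqrt(-z**2 + 1)/4 - asin(z)/4 + C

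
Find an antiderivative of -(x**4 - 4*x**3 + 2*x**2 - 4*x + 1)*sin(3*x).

Use integration by parts with u = x**4 - 4*x**3 + 2*x**2 - 4*x + 1, dv = -sin(3*x) dx, so v = cos(3*x)/3.
Apply parts 4 times (tabular method): alternate signs, differentiate u down to 0, integrate dv up.

x**4*cos(3*x)/3 - 4*x**3*sin(3*x)/9 - 4*x**3*cos(3*x)/3 + 4*x**2*sin(3*x)/3 + 2*x**2*cos(3*x)/9 - 4*x*sin(3*x)/27 - 4*x*cos(3*x)/9 + 4*sin(3*x)/27 + 23*cos(3*x)/81 + C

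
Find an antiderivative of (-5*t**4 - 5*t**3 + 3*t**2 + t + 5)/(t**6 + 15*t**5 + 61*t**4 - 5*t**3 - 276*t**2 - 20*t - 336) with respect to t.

Factor the denominator: (t - 2)*(t + 4)*(t + 6)*(t + 7)*(t**2 + 1).
Partial-fraction decomposition: -3*(33*t - 13)/(6290*(t**2 + 1)) + 2029/(270*(t + 7)) - 5293/(592*(t + 6)) + 911/(612*(t + 4)) - 101/(2160*(t - 2)).
Integrate each term; A/(t−a) gives A·log|t−a|; the (Bt+D)/(t²+p²) term gives a log and an atan.

-101*log(t - 2)/2160 + 911*log(t + 4)/612 - 5293*log(t + 6)/592 + 2029*log(t + 7)/270 - 99*log(t**2 + 1)/12580 + 39*atan(t)/6290 + C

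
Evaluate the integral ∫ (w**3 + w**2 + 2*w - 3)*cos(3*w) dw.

Use integration by parts with u = w**3 + w**2 + 2*w - 3, dv = cos(3*w) dw, so v = sin(3*w)/3.
Apply parts 3 times (tabular method): alternate signs, differentiate u down to 0, integrate dv up.

w**3*sin(3*w)/3 + w**2*sin(3*w)/3 + w**2*cos(3*w)/3 + 4*w*sin(3*w)/9 + 2*w*cos(3*w)/9 - 29*sin(3*w)/27 + 4*cos(3*w)/27 + C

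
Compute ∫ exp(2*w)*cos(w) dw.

exp(2*w)*sin(w)/5 + 2*exp(2*w)*cos(w)/5 + C

Let I denote the integral. Integrate by parts with u = cos(w), dv = exp(2*w) dw, so v = exp(2*w)/2: I = exp(2*w)*cos(w)/2 + (1/2)·∫ exp(2*w)*sin(w) dw.
Apply parts again with u = sin(w), dv = exp(2*w) dw: ∫ exp(2*w)*sin(w) dw = exp(2*w)*sin(w)/2 − (1/2)·I. Substituting back brings back I: I = exp(2*w)*sin(w)/4 + exp(2*w)*cos(w)/2 − (1/4)·I.
Solving for I: (1 + 1/4)·I equals the remaining terms, so I = (4/5)·(exp(2*w)*sin(w)/4 + exp(2*w)*cos(w)/2).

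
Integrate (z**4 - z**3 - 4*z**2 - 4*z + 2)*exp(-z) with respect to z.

(-z**4 - 3*z**3 - 5*z**2 - 6*z - 8)*exp(-z) + C

Use integration by parts with u = z**4 - z**3 - 4*z**2 - 4*z + 2, dv = exp(-z) dz, so v = -exp(-z).
Apply parts 4 times (tabular method): alternate signs, differentiate u down to 0, integrate dv up.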